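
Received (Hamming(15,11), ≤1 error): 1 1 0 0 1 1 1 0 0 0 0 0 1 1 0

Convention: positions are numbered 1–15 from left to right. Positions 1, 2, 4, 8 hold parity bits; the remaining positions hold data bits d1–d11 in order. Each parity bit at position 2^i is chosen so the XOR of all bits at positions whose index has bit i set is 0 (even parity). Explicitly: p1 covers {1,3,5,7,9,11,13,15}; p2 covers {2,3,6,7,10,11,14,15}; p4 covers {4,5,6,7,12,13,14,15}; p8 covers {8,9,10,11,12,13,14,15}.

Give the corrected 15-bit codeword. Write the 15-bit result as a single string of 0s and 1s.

110111100000110

s1 (pos 1,3,5,7,9,11,13,15): 1⊕0⊕1⊕1⊕0⊕0⊕1⊕0 = 0
s2 (pos 2,3,6,7,10,11,14,15): 1⊕0⊕1⊕1⊕0⊕0⊕1⊕0 = 0
s4 (pos 4,5,6,7,12,13,14,15): 0⊕1⊕1⊕1⊕0⊕1⊕1⊕0 = 1
s8 (pos 8,9,10,11,12,13,14,15): 0⊕0⊕0⊕0⊕0⊕1⊕1⊕0 = 0
Syndrome s8…s1 = 0100 → error at position 4.
Flip position 4: 110011100000110 → 110111100000110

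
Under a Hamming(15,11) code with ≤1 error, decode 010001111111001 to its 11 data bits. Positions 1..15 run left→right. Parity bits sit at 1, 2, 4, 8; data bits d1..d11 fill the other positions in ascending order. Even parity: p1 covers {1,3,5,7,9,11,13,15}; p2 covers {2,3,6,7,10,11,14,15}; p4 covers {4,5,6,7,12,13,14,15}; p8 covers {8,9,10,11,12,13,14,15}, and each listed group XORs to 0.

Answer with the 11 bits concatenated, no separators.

s1 (pos 1,3,5,7,9,11,13,15): 0⊕0⊕0⊕1⊕1⊕1⊕0⊕1 = 0
s2 (pos 2,3,6,7,10,11,14,15): 1⊕0⊕1⊕1⊕1⊕1⊕0⊕1 = 0
s4 (pos 4,5,6,7,12,13,14,15): 0⊕0⊕1⊕1⊕1⊕0⊕0⊕1 = 0
s8 (pos 8,9,10,11,12,13,14,15): 1⊕1⊕1⊕1⊕1⊕0⊕0⊕1 = 0
Syndrome s8…s1 = 0000 → no error.
Read data bits from positions 3,5,6,7,9,10,11,12,13,14,15: 00111111001

00111111001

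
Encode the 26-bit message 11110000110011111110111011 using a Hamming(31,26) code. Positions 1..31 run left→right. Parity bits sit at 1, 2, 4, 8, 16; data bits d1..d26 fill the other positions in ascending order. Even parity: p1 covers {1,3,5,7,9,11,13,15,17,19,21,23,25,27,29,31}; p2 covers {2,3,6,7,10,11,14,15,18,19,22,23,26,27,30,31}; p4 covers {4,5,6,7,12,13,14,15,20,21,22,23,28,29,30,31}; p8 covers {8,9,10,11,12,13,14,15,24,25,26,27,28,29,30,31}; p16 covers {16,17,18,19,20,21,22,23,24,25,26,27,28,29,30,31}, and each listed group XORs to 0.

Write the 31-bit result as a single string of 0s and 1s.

Place data at non-parity positions: p1 p2 1 p4 1 1 1 p8 0 0 0 0 1 1 0 p16 0 1 1 1 1 1 1 1 0 1 1 1 0 1 1
p1 (pos 1,3,5,7,9,11,13,15,17,19,21,23,25,27,29,31): XOR of data positions = 1⊕1⊕1⊕0⊕0⊕1⊕0⊕0⊕1⊕1⊕1⊕0⊕1⊕0⊕1 = 1
p2 (pos 2,3,6,7,10,11,14,15,18,19,22,23,26,27,30,31): XOR of data positions = 1⊕1⊕1⊕0⊕0⊕1⊕0⊕1⊕1⊕1⊕1⊕1⊕1⊕1⊕1 = 0
p4 (pos 4,5,6,7,12,13,14,15,20,21,22,23,28,29,30,31): XOR of data positions = 1⊕1⊕1⊕0⊕1⊕1⊕0⊕1⊕1⊕1⊕1⊕1⊕0⊕1⊕1 = 0
p8 (pos 8,9,10,11,12,13,14,15,24,25,26,27,28,29,30,31): XOR of data positions = 0⊕0⊕0⊕0⊕1⊕1⊕0⊕1⊕0⊕1⊕1⊕1⊕0⊕1⊕1 = 0
p16 (pos 16,17,18,19,20,21,22,23,24,25,26,27,28,29,30,31): XOR of data positions = 0⊕1⊕1⊕1⊕1⊕1⊕1⊕1⊕0⊕1⊕1⊕1⊕0⊕1⊕1 = 0
Codeword: 1010111000001100011111110111011

1010111000001100011111110111011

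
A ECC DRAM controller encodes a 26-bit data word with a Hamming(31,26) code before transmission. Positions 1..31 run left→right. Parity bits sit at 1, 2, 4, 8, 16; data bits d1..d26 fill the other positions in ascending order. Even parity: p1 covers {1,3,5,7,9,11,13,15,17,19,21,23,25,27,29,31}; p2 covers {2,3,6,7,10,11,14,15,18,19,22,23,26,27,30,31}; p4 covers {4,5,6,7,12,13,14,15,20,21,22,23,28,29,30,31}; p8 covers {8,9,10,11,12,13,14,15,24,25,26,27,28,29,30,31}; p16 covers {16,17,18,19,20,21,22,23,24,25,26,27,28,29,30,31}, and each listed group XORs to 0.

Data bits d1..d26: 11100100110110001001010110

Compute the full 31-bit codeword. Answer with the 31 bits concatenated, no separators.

Place data at non-parity positions: p1 p2 1 p4 1 1 0 p8 0 1 0 0 1 1 0 p16 1 1 0 0 0 1 0 0 1 0 1 0 1 1 0
p1 (pos 1,3,5,7,9,11,13,15,17,19,21,23,25,27,29,31): XOR of data positions = 1⊕1⊕0⊕0⊕0⊕1⊕0⊕1⊕0⊕0⊕0⊕1⊕1⊕1⊕0 = 1
p2 (pos 2,3,6,7,10,11,14,15,18,19,22,23,26,27,30,31): XOR of data positions = 1⊕1⊕0⊕1⊕0⊕1⊕0⊕1⊕0⊕1⊕0⊕0⊕1⊕1⊕0 = 0
p4 (pos 4,5,6,7,12,13,14,15,20,21,22,23,28,29,30,31): XOR of data positions = 1⊕1⊕0⊕0⊕1⊕1⊕0⊕0⊕0⊕1⊕0⊕0⊕1⊕1⊕0 = 1
p8 (pos 8,9,10,11,12,13,14,15,24,25,26,27,28,29,30,31): XOR of data positions = 0⊕1⊕0⊕0⊕1⊕1⊕0⊕0⊕1⊕0⊕1⊕0⊕1⊕1⊕0 = 1
p16 (pos 16,17,18,19,20,21,22,23,24,25,26,27,28,29,30,31): XOR of data positions = 1⊕1⊕0⊕0⊕0⊕1⊕0⊕0⊕1⊕0⊕1⊕0⊕1⊕1⊕0 = 1
Codeword: 1011110101001101110001001010110

1011110101001101110001001010110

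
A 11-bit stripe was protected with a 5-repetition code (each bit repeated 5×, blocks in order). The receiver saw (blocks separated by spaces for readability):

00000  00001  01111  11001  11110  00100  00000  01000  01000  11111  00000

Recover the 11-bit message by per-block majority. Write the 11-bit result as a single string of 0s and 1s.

Block 1 (00000): 0 ones → 0
Block 2 (00001): 1 one → 0
Block 3 (01111): 4 ones → 1
Block 4 (11001): 3 ones → 1
Block 5 (11110): 4 ones → 1
Block 6 (00100): 1 one → 0
Block 7 (00000): 0 ones → 0
Block 8 (01000): 1 one → 0
Block 9 (01000): 1 one → 0
Block 10 (11111): 5 ones → 1
Block 11 (00000): 0 ones → 0

00111000010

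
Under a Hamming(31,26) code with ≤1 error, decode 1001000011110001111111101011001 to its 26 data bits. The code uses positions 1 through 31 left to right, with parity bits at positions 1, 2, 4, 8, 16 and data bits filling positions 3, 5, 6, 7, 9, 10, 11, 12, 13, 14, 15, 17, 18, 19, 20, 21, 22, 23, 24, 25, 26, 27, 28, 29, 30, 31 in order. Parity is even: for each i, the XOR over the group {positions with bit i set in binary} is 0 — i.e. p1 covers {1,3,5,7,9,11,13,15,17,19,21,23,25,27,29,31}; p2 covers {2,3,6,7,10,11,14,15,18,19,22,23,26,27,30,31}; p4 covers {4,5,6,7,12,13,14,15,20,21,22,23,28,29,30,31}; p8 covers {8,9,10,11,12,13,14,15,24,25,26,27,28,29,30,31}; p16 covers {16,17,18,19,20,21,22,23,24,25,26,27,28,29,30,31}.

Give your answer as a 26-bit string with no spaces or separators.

s1 (pos 1,3,5,7,9,11,13,15,17,19,21,23,25,27,29,31): 1⊕0⊕0⊕0⊕1⊕1⊕0⊕0⊕1⊕1⊕1⊕1⊕1⊕1⊕0⊕1 = 0
s2 (pos 2,3,6,7,10,11,14,15,18,19,22,23,26,27,30,31): 0⊕0⊕0⊕0⊕1⊕1⊕0⊕0⊕1⊕1⊕1⊕1⊕0⊕1⊕0⊕1 = 0
s4 (pos 4,5,6,7,12,13,14,15,20,21,22,23,28,29,30,31): 1⊕0⊕0⊕0⊕1⊕0⊕0⊕0⊕1⊕1⊕1⊕1⊕1⊕0⊕0⊕1 = 0
s8 (pos 8,9,10,11,12,13,14,15,24,25,26,27,28,29,30,31): 0⊕1⊕1⊕1⊕1⊕0⊕0⊕0⊕0⊕1⊕0⊕1⊕1⊕0⊕0⊕1 = 0
s16 (pos 16,17,18,19,20,21,22,23,24,25,26,27,28,29,30,31): 1⊕1⊕1⊕1⊕1⊕1⊕1⊕1⊕0⊕1⊕0⊕1⊕1⊕0⊕0⊕1 = 0
Syndrome s16…s1 = 00000 → no error.
Read data bits from positions 3,5,6,7,9,10,11,12,13,14,15,17,18,19,20,21,22,23,24,25,26,27,28,29,30,31: 00001111000111111101011001

00001111000111111101011001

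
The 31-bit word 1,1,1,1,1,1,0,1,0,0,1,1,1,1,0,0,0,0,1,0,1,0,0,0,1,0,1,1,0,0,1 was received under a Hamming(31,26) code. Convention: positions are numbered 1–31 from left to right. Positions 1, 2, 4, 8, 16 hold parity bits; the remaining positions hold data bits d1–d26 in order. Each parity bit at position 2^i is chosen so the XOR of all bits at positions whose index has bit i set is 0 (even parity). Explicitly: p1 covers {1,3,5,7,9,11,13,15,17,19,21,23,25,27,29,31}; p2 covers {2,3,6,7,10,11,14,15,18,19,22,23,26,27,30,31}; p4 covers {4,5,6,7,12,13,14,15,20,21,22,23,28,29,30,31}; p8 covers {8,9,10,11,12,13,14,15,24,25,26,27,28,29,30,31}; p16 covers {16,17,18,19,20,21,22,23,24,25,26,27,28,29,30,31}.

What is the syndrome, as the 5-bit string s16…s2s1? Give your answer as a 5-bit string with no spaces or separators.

s1 (pos 1,3,5,7,9,11,13,15,17,19,21,23,25,27,29,31): 1⊕1⊕1⊕0⊕0⊕1⊕1⊕0⊕0⊕1⊕1⊕0⊕1⊕1⊕0⊕1 = 0
s2 (pos 2,3,6,7,10,11,14,15,18,19,22,23,26,27,30,31): 1⊕1⊕1⊕0⊕0⊕1⊕1⊕0⊕0⊕1⊕0⊕0⊕0⊕1⊕0⊕1 = 0
s4 (pos 4,5,6,7,12,13,14,15,20,21,22,23,28,29,30,31): 1⊕1⊕1⊕0⊕1⊕1⊕1⊕0⊕0⊕1⊕0⊕0⊕1⊕0⊕0⊕1 = 1
s8 (pos 8,9,10,11,12,13,14,15,24,25,26,27,28,29,30,31): 1⊕0⊕0⊕1⊕1⊕1⊕1⊕0⊕0⊕1⊕0⊕1⊕1⊕0⊕0⊕1 = 1
s16 (pos 16,17,18,19,20,21,22,23,24,25,26,27,28,29,30,31): 0⊕0⊕0⊕1⊕0⊕1⊕0⊕0⊕0⊕1⊕0⊕1⊕1⊕0⊕0⊕1 = 0
Syndrome s16…s1 = 01100 → error at position 12.

01100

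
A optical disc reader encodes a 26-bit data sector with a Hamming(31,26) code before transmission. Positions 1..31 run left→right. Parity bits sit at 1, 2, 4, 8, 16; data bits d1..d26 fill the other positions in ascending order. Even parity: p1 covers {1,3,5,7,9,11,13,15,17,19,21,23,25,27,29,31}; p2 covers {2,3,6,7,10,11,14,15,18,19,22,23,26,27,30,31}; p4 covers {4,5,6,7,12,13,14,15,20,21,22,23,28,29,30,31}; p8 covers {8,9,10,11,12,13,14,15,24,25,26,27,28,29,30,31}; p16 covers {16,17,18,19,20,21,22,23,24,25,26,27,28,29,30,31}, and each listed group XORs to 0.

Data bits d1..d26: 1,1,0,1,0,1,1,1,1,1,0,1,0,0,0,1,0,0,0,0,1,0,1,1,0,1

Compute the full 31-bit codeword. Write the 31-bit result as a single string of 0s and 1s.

1111101101111100100010000101101

Place data at non-parity positions: p1 p2 1 p4 1 0 1 p8 0 1 1 1 1 1 0 p16 1 0 0 0 1 0 0 0 0 1 0 1 1 0 1
p1 (pos 1,3,5,7,9,11,13,15,17,19,21,23,25,27,29,31): XOR of data positions = 1⊕1⊕1⊕0⊕1⊕1⊕0⊕1⊕0⊕1⊕0⊕0⊕0⊕1⊕1 = 1
p2 (pos 2,3,6,7,10,11,14,15,18,19,22,23,26,27,30,31): XOR of data positions = 1⊕0⊕1⊕1⊕1⊕1⊕0⊕0⊕0⊕0⊕0⊕1⊕0⊕0⊕1 = 1
p4 (pos 4,5,6,7,12,13,14,15,20,21,22,23,28,29,30,31): XOR of data positions = 1⊕0⊕1⊕1⊕1⊕1⊕0⊕0⊕1⊕0⊕0⊕1⊕1⊕0⊕1 = 1
p8 (pos 8,9,10,11,12,13,14,15,24,25,26,27,28,29,30,31): XOR of data positions = 0⊕1⊕1⊕1⊕1⊕1⊕0⊕0⊕0⊕1⊕0⊕1⊕1⊕0⊕1 = 1
p16 (pos 16,17,18,19,20,21,22,23,24,25,26,27,28,29,30,31): XOR of data positions = 1⊕0⊕0⊕0⊕1⊕0⊕0⊕0⊕0⊕1⊕0⊕1⊕1⊕0⊕1 = 0
Codeword: 1111101101111100100010000101101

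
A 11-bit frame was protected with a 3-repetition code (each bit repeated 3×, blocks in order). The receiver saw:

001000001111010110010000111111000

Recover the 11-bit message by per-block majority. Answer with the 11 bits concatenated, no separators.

00010100110

Block 1 (001): 1 one → 0
Block 2 (000): 0 ones → 0
Block 3 (001): 1 one → 0
Block 4 (111): 3 ones → 1
Block 5 (010): 1 one → 0
Block 6 (110): 2 ones → 1
Block 7 (010): 1 one → 0
Block 8 (000): 0 ones → 0
Block 9 (111): 3 ones → 1
Block 10 (111): 3 ones → 1
Block 11 (000): 0 ones → 0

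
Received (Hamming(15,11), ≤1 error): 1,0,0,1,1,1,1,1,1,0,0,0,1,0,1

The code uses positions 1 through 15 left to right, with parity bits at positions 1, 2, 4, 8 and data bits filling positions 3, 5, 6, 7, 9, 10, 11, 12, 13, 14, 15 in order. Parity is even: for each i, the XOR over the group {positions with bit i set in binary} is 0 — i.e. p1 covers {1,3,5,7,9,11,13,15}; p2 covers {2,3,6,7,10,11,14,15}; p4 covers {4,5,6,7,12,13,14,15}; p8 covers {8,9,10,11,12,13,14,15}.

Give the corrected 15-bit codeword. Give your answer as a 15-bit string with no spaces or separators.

110111111000101

s1 (pos 1,3,5,7,9,11,13,15): 1⊕0⊕1⊕1⊕1⊕0⊕1⊕1 = 0
s2 (pos 2,3,6,7,10,11,14,15): 0⊕0⊕1⊕1⊕0⊕0⊕0⊕1 = 1
s4 (pos 4,5,6,7,12,13,14,15): 1⊕1⊕1⊕1⊕0⊕1⊕0⊕1 = 0
s8 (pos 8,9,10,11,12,13,14,15): 1⊕1⊕0⊕0⊕0⊕1⊕0⊕1 = 0
Syndrome s8…s1 = 0010 → error at position 2.
Flip position 2: 100111111000101 → 110111111000101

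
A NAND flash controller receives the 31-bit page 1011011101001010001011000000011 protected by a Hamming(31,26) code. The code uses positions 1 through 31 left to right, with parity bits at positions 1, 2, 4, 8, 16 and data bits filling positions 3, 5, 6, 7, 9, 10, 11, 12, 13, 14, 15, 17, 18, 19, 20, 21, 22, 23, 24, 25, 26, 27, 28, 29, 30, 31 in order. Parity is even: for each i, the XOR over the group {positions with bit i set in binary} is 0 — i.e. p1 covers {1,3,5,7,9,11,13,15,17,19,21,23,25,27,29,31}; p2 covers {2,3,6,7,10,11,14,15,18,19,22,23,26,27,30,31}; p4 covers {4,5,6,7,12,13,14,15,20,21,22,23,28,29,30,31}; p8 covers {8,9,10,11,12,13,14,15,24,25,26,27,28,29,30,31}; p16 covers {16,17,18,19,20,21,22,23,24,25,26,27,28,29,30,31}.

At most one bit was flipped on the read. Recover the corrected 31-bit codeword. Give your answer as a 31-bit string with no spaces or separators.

s1 (pos 1,3,5,7,9,11,13,15,17,19,21,23,25,27,29,31): 1⊕1⊕0⊕1⊕0⊕0⊕1⊕1⊕0⊕1⊕1⊕0⊕0⊕0⊕0⊕1 = 0
s2 (pos 2,3,6,7,10,11,14,15,18,19,22,23,26,27,30,31): 0⊕1⊕1⊕1⊕1⊕0⊕0⊕1⊕0⊕1⊕1⊕0⊕0⊕0⊕1⊕1 = 1
s4 (pos 4,5,6,7,12,13,14,15,20,21,22,23,28,29,30,31): 1⊕0⊕1⊕1⊕0⊕1⊕0⊕1⊕0⊕1⊕1⊕0⊕0⊕0⊕1⊕1 = 1
s8 (pos 8,9,10,11,12,13,14,15,24,25,26,27,28,29,30,31): 1⊕0⊕1⊕0⊕0⊕1⊕0⊕1⊕0⊕0⊕0⊕0⊕0⊕0⊕1⊕1 = 0
s16 (pos 16,17,18,19,20,21,22,23,24,25,26,27,28,29,30,31): 0⊕0⊕0⊕1⊕0⊕1⊕1⊕0⊕0⊕0⊕0⊕0⊕0⊕0⊕1⊕1 = 1
Syndrome s16…s1 = 10110 → error at position 22.
Flip position 22: 1011011101001010001011000000011 → 1011011101001010001010000000011

1011011101001010001010000000011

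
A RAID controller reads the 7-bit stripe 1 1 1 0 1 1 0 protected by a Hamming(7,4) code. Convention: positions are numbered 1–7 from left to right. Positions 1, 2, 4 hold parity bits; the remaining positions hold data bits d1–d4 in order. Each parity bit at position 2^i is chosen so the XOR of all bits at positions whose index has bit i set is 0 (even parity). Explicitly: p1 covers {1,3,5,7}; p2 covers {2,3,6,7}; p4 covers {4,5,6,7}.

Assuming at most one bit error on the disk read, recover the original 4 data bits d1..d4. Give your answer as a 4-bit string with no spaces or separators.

0110

s1 (pos 1,3,5,7): 1⊕1⊕1⊕0 = 1
s2 (pos 2,3,6,7): 1⊕1⊕1⊕0 = 1
s4 (pos 4,5,6,7): 0⊕1⊕1⊕0 = 0
Syndrome s4…s1 = 011 → error at position 3.
Flip position 3: 1110110 → 1100110
Read data bits from positions 3,5,6,7: 0110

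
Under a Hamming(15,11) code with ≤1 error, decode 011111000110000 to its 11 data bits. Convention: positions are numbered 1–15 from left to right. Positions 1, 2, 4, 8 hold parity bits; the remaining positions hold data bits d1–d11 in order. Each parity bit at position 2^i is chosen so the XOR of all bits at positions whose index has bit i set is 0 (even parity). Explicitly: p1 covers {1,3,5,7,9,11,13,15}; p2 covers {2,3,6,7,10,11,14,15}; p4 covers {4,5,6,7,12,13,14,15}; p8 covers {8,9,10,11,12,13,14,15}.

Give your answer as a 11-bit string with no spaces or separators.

11110110000

s1 (pos 1,3,5,7,9,11,13,15): 0⊕1⊕1⊕0⊕0⊕1⊕0⊕0 = 1
s2 (pos 2,3,6,7,10,11,14,15): 1⊕1⊕1⊕0⊕1⊕1⊕0⊕0 = 1
s4 (pos 4,5,6,7,12,13,14,15): 1⊕1⊕1⊕0⊕0⊕0⊕0⊕0 = 1
s8 (pos 8,9,10,11,12,13,14,15): 0⊕0⊕1⊕1⊕0⊕0⊕0⊕0 = 0
Syndrome s8…s1 = 0111 → error at position 7.
Flip position 7: 011111000110000 → 011111100110000
Read data bits from positions 3,5,6,7,9,10,11,12,13,14,15: 11110110000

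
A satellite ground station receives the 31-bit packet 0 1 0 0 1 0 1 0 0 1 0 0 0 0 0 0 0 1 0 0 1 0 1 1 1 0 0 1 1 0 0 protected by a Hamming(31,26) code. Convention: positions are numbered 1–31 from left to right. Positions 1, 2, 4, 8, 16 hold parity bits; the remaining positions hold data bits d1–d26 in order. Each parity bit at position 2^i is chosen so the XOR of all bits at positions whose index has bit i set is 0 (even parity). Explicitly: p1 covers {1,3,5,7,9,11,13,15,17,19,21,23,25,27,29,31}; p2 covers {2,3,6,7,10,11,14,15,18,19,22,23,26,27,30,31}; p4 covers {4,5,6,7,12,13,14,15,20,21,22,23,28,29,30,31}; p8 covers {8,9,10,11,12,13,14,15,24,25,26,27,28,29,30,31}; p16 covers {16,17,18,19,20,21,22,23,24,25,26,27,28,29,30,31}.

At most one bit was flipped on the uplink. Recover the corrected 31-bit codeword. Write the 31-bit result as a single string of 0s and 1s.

s1 (pos 1,3,5,7,9,11,13,15,17,19,21,23,25,27,29,31): 0⊕0⊕1⊕1⊕0⊕0⊕0⊕0⊕0⊕0⊕1⊕1⊕1⊕0⊕1⊕0 = 0
s2 (pos 2,3,6,7,10,11,14,15,18,19,22,23,26,27,30,31): 1⊕0⊕0⊕1⊕1⊕0⊕0⊕0⊕1⊕0⊕0⊕1⊕0⊕0⊕0⊕0 = 1
s4 (pos 4,5,6,7,12,13,14,15,20,21,22,23,28,29,30,31): 0⊕1⊕0⊕1⊕0⊕0⊕0⊕0⊕0⊕1⊕0⊕1⊕1⊕1⊕0⊕0 = 0
s8 (pos 8,9,10,11,12,13,14,15,24,25,26,27,28,29,30,31): 0⊕0⊕1⊕0⊕0⊕0⊕0⊕0⊕1⊕1⊕0⊕0⊕1⊕1⊕0⊕0 = 1
s16 (pos 16,17,18,19,20,21,22,23,24,25,26,27,28,29,30,31): 0⊕0⊕1⊕0⊕0⊕1⊕0⊕1⊕1⊕1⊕0⊕0⊕1⊕1⊕0⊕0 = 1
Syndrome s16…s1 = 11010 → error at position 26.
Flip position 26: 0100101001000000010010111001100 → 0100101001000000010010111101100

0100101001000000010010111101100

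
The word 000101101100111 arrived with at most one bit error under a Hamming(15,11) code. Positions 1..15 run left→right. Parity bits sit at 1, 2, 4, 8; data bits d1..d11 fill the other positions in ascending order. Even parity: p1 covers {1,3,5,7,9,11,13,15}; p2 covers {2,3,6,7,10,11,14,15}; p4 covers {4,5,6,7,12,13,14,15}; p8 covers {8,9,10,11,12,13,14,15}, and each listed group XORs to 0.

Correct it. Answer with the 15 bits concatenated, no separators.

000101101000111

s1 (pos 1,3,5,7,9,11,13,15): 0⊕0⊕0⊕1⊕1⊕0⊕1⊕1 = 0
s2 (pos 2,3,6,7,10,11,14,15): 0⊕0⊕1⊕1⊕1⊕0⊕1⊕1 = 1
s4 (pos 4,5,6,7,12,13,14,15): 1⊕0⊕1⊕1⊕0⊕1⊕1⊕1 = 0
s8 (pos 8,9,10,11,12,13,14,15): 0⊕1⊕1⊕0⊕0⊕1⊕1⊕1 = 1
Syndrome s8…s1 = 1010 → error at position 10.
Flip position 10: 000101101100111 → 000101101000111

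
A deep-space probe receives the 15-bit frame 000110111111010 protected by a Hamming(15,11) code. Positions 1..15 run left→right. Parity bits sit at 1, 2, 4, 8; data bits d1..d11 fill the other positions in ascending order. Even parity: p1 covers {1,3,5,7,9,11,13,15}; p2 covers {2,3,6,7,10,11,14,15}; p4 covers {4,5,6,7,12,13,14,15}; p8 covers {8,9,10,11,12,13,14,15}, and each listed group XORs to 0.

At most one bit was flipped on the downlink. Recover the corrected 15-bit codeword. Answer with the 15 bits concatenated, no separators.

000010111111010

s1 (pos 1,3,5,7,9,11,13,15): 0⊕0⊕1⊕1⊕1⊕1⊕0⊕0 = 0
s2 (pos 2,3,6,7,10,11,14,15): 0⊕0⊕0⊕1⊕1⊕1⊕1⊕0 = 0
s4 (pos 4,5,6,7,12,13,14,15): 1⊕1⊕0⊕1⊕1⊕0⊕1⊕0 = 1
s8 (pos 8,9,10,11,12,13,14,15): 1⊕1⊕1⊕1⊕1⊕0⊕1⊕0 = 0
Syndrome s8…s1 = 0100 → error at position 4.
Flip position 4: 000110111111010 → 000010111111010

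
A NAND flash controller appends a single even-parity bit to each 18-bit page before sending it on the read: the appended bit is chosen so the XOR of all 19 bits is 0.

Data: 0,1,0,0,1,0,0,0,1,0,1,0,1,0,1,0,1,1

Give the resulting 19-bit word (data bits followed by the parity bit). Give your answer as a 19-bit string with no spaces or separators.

0100100010101010110

XOR of the 18 data bits: 0⊕1⊕0⊕0⊕1⊕0⊕0⊕0⊕1⊕0⊕1⊕0⊕1⊕0⊕1⊕0⊕1⊕1 = 0
Parity bit = 0 (so all 19 bits XOR to 0).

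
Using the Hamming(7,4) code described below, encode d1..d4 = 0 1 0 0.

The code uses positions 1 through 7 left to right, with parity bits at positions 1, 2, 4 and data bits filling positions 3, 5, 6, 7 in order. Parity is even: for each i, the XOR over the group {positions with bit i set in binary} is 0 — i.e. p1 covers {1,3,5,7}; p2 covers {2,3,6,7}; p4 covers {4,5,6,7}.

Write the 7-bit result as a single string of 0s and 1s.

Place data at non-parity positions: p1 p2 0 p4 1 0 0
p1 (pos 1,3,5,7): XOR of data positions = 0⊕1⊕0 = 1
p2 (pos 2,3,6,7): XOR of data positions = 0⊕0⊕0 = 0
p4 (pos 4,5,6,7): XOR of data positions = 1⊕0⊕0 = 1
Codeword: 1001100

1001100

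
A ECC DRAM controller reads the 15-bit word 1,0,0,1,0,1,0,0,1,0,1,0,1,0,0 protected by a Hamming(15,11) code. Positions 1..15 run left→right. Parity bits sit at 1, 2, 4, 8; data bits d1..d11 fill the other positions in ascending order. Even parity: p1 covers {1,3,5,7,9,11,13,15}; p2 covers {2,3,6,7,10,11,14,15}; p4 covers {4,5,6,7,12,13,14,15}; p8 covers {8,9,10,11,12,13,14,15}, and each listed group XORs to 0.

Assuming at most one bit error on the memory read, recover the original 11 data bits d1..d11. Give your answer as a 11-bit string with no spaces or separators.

00101011100

s1 (pos 1,3,5,7,9,11,13,15): 1⊕0⊕0⊕0⊕1⊕1⊕1⊕0 = 0
s2 (pos 2,3,6,7,10,11,14,15): 0⊕0⊕1⊕0⊕0⊕1⊕0⊕0 = 0
s4 (pos 4,5,6,7,12,13,14,15): 1⊕0⊕1⊕0⊕0⊕1⊕0⊕0 = 1
s8 (pos 8,9,10,11,12,13,14,15): 0⊕1⊕0⊕1⊕0⊕1⊕0⊕0 = 1
Syndrome s8…s1 = 1100 → error at position 12.
Flip position 12: 100101001010100 → 100101001011100
Read data bits from positions 3,5,6,7,9,10,11,12,13,14,15: 00101011100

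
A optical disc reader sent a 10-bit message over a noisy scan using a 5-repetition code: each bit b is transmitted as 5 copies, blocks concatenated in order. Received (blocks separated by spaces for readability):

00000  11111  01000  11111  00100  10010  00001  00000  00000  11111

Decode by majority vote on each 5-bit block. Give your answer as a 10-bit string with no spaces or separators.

Block 1 (00000): 0 ones → 0
Block 2 (11111): 5 ones → 1
Block 3 (01000): 1 one → 0
Block 4 (11111): 5 ones → 1
Block 5 (00100): 1 one → 0
Block 6 (10010): 2 ones → 0
Block 7 (00001): 1 one → 0
Block 8 (00000): 0 ones → 0
Block 9 (00000): 0 ones → 0
Block 10 (11111): 5 ones → 1

0101000001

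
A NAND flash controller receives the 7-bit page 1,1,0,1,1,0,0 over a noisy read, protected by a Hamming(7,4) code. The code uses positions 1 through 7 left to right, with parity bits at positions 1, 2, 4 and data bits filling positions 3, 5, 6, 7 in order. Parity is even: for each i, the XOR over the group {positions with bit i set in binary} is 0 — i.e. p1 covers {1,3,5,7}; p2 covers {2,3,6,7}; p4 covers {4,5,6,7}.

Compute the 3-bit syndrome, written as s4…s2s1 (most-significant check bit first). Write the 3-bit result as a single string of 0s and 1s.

s1 (pos 1,3,5,7): 1⊕0⊕1⊕0 = 0
s2 (pos 2,3,6,7): 1⊕0⊕0⊕0 = 1
s4 (pos 4,5,6,7): 1⊕1⊕0⊕0 = 0
Syndrome s4…s1 = 010 → error at position 2.

010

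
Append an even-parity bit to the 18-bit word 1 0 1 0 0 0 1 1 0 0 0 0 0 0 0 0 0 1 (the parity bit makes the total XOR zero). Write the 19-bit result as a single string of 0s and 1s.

XOR of the 18 data bits: 1⊕0⊕1⊕0⊕0⊕0⊕1⊕1⊕0⊕0⊕0⊕0⊕0⊕0⊕0⊕0⊕0⊕1 = 1
Parity bit = 1 (so all 19 bits XOR to 0).

1010001100000000011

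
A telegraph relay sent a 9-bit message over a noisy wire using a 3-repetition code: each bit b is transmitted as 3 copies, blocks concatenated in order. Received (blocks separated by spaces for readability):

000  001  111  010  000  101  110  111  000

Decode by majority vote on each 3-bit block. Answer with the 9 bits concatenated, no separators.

Block 1 (000): 0 ones → 0
Block 2 (001): 1 one → 0
Block 3 (111): 3 ones → 1
Block 4 (010): 1 one → 0
Block 5 (000): 0 ones → 0
Block 6 (101): 2 ones → 1
Block 7 (110): 2 ones → 1
Block 8 (111): 3 ones → 1
Block 9 (000): 0 ones → 0

001001110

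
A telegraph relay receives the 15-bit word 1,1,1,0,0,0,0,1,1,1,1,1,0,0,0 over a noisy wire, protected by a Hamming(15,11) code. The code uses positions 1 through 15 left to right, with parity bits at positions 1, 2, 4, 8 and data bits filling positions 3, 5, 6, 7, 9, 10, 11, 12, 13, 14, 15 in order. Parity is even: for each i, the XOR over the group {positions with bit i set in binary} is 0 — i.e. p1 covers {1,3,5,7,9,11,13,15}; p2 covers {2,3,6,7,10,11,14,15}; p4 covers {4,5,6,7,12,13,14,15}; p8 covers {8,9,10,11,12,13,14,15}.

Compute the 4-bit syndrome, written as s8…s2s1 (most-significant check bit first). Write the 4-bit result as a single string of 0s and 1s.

s1 (pos 1,3,5,7,9,11,13,15): 1⊕1⊕0⊕0⊕1⊕1⊕0⊕0 = 0
s2 (pos 2,3,6,7,10,11,14,15): 1⊕1⊕0⊕0⊕1⊕1⊕0⊕0 = 0
s4 (pos 4,5,6,7,12,13,14,15): 0⊕0⊕0⊕0⊕1⊕0⊕0⊕0 = 1
s8 (pos 8,9,10,11,12,13,14,15): 1⊕1⊕1⊕1⊕1⊕0⊕0⊕0 = 1
Syndrome s8…s1 = 1100 → error at position 12.

1100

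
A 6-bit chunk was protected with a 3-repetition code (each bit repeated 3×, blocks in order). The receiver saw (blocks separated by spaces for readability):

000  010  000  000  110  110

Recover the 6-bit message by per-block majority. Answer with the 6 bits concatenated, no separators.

Block 1 (000): 0 ones → 0
Block 2 (010): 1 one → 0
Block 3 (000): 0 ones → 0
Block 4 (000): 0 ones → 0
Block 5 (110): 2 ones → 1
Block 6 (110): 2 ones → 1

000011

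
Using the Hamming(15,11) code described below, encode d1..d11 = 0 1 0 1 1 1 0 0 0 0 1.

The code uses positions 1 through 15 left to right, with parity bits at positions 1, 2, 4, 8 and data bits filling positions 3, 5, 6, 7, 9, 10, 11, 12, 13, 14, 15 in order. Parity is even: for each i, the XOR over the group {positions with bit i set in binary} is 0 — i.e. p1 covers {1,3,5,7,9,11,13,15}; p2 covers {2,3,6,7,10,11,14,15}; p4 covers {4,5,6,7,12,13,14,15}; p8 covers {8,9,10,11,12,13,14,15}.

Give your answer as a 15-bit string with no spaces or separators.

010110111100001

Place data at non-parity positions: p1 p2 0 p4 1 0 1 p8 1 1 0 0 0 0 1
p1 (pos 1,3,5,7,9,11,13,15): XOR of data positions = 0⊕1⊕1⊕1⊕0⊕0⊕1 = 0
p2 (pos 2,3,6,7,10,11,14,15): XOR of data positions = 0⊕0⊕1⊕1⊕0⊕0⊕1 = 1
p4 (pos 4,5,6,7,12,13,14,15): XOR of data positions = 1⊕0⊕1⊕0⊕0⊕0⊕1 = 1
p8 (pos 8,9,10,11,12,13,14,15): XOR of data positions = 1⊕1⊕0⊕0⊕0⊕0⊕1 = 1
Codeword: 010110111100001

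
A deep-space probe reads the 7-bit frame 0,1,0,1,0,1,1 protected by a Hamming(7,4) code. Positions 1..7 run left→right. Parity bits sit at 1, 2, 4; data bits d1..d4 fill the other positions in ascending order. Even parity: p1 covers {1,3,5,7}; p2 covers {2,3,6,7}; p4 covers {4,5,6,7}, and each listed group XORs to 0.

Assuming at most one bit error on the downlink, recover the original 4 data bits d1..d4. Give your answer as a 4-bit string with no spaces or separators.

0010

s1 (pos 1,3,5,7): 0⊕0⊕0⊕1 = 1
s2 (pos 2,3,6,7): 1⊕0⊕1⊕1 = 1
s4 (pos 4,5,6,7): 1⊕0⊕1⊕1 = 1
Syndrome s4…s1 = 111 → error at position 7.
Flip position 7: 0101011 → 0101010
Read data bits from positions 3,5,6,7: 0010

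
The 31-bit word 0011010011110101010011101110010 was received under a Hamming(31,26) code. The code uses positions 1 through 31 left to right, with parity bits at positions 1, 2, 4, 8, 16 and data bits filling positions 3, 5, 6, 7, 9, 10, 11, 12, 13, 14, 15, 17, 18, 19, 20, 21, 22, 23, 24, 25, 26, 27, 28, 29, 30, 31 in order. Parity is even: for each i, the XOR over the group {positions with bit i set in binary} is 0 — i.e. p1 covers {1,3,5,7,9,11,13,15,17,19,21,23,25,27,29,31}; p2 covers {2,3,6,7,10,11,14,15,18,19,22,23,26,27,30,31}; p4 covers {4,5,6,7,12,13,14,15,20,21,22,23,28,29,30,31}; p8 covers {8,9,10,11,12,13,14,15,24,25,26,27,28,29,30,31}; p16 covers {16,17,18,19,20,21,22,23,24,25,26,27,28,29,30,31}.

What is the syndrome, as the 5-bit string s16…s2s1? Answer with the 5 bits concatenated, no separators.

11011

s1 (pos 1,3,5,7,9,11,13,15,17,19,21,23,25,27,29,31): 0⊕1⊕0⊕0⊕1⊕1⊕0⊕0⊕0⊕0⊕1⊕1⊕1⊕1⊕0⊕0 = 1
s2 (pos 2,3,6,7,10,11,14,15,18,19,22,23,26,27,30,31): 0⊕1⊕1⊕0⊕1⊕1⊕1⊕0⊕1⊕0⊕1⊕1⊕1⊕1⊕1⊕0 = 1
s4 (pos 4,5,6,7,12,13,14,15,20,21,22,23,28,29,30,31): 1⊕0⊕1⊕0⊕1⊕0⊕1⊕0⊕0⊕1⊕1⊕1⊕0⊕0⊕1⊕0 = 0
s8 (pos 8,9,10,11,12,13,14,15,24,25,26,27,28,29,30,31): 0⊕1⊕1⊕1⊕1⊕0⊕1⊕0⊕0⊕1⊕1⊕1⊕0⊕0⊕1⊕0 = 1
s16 (pos 16,17,18,19,20,21,22,23,24,25,26,27,28,29,30,31): 1⊕0⊕1⊕0⊕0⊕1⊕1⊕1⊕0⊕1⊕1⊕1⊕0⊕0⊕1⊕0 = 1
Syndrome s16…s1 = 11011 → error at position 27.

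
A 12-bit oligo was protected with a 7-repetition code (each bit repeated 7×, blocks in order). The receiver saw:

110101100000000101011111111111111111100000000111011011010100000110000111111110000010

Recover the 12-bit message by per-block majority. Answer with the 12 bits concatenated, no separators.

Block 1 (1101011): 5 ones → 1
Block 2 (0000000): 0 ones → 0
Block 3 (0101011): 4 ones → 1
Block 4 (1111111): 7 ones → 1
Block 5 (1111111): 7 ones → 1
Block 6 (1100000): 2 ones → 0
Block 7 (0001110): 3 ones → 0
Block 8 (1101101): 5 ones → 1
Block 9 (0100000): 1 one → 0
Block 10 (1100001): 3 ones → 0
Block 11 (1111111): 7 ones → 1
Block 12 (0000010): 1 one → 0

101110010010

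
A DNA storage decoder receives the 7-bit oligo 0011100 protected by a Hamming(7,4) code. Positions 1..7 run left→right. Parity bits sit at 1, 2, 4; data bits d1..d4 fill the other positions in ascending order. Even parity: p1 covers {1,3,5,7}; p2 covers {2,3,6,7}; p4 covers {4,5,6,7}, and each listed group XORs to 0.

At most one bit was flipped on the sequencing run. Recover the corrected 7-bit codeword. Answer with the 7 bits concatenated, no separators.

s1 (pos 1,3,5,7): 0⊕1⊕1⊕0 = 0
s2 (pos 2,3,6,7): 0⊕1⊕0⊕0 = 1
s4 (pos 4,5,6,7): 1⊕1⊕0⊕0 = 0
Syndrome s4…s1 = 010 → error at position 2.
Flip position 2: 0011100 → 0111100

0111100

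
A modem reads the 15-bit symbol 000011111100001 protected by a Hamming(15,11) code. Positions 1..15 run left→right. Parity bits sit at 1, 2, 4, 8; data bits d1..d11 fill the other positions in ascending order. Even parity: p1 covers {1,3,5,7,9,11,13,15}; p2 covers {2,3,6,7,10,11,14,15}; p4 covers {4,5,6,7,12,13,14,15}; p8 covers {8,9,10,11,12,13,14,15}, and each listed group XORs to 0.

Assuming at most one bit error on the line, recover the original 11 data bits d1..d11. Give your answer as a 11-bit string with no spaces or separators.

01111100001

s1 (pos 1,3,5,7,9,11,13,15): 0⊕0⊕1⊕1⊕1⊕0⊕0⊕1 = 0
s2 (pos 2,3,6,7,10,11,14,15): 0⊕0⊕1⊕1⊕1⊕0⊕0⊕1 = 0
s4 (pos 4,5,6,7,12,13,14,15): 0⊕1⊕1⊕1⊕0⊕0⊕0⊕1 = 0
s8 (pos 8,9,10,11,12,13,14,15): 1⊕1⊕1⊕0⊕0⊕0⊕0⊕1 = 0
Syndrome s8…s1 = 0000 → no error.
Read data bits from positions 3,5,6,7,9,10,11,12,13,14,15: 01111100001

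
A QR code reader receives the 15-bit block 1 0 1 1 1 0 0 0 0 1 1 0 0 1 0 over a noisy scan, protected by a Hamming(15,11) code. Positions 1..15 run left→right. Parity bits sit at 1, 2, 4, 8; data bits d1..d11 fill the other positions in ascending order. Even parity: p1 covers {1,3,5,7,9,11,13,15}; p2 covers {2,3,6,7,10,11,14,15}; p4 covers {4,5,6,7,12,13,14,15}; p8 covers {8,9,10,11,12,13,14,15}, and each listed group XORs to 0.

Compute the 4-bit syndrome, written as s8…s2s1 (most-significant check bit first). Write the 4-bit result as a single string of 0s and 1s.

s1 (pos 1,3,5,7,9,11,13,15): 1⊕1⊕1⊕0⊕0⊕1⊕0⊕0 = 0
s2 (pos 2,3,6,7,10,11,14,15): 0⊕1⊕0⊕0⊕1⊕1⊕1⊕0 = 0
s4 (pos 4,5,6,7,12,13,14,15): 1⊕1⊕0⊕0⊕0⊕0⊕1⊕0 = 1
s8 (pos 8,9,10,11,12,13,14,15): 0⊕0⊕1⊕1⊕0⊕0⊕1⊕0 = 1
Syndrome s8…s1 = 1100 → error at position 12.

1100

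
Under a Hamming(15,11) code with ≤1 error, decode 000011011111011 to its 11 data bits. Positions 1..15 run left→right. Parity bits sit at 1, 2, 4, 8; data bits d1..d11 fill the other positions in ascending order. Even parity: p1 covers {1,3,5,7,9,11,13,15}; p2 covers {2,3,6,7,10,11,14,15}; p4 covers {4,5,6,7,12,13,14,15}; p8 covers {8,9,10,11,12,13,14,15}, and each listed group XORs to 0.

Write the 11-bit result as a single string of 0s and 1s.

s1 (pos 1,3,5,7,9,11,13,15): 0⊕0⊕1⊕0⊕1⊕1⊕0⊕1 = 0
s2 (pos 2,3,6,7,10,11,14,15): 0⊕0⊕1⊕0⊕1⊕1⊕1⊕1 = 1
s4 (pos 4,5,6,7,12,13,14,15): 0⊕1⊕1⊕0⊕1⊕0⊕1⊕1 = 1
s8 (pos 8,9,10,11,12,13,14,15): 1⊕1⊕1⊕1⊕1⊕0⊕1⊕1 = 1
Syndrome s8…s1 = 1110 → error at position 14.
Flip position 14: 000011011111011 → 000011011111001
Read data bits from positions 3,5,6,7,9,10,11,12,13,14,15: 01101111001

01101111001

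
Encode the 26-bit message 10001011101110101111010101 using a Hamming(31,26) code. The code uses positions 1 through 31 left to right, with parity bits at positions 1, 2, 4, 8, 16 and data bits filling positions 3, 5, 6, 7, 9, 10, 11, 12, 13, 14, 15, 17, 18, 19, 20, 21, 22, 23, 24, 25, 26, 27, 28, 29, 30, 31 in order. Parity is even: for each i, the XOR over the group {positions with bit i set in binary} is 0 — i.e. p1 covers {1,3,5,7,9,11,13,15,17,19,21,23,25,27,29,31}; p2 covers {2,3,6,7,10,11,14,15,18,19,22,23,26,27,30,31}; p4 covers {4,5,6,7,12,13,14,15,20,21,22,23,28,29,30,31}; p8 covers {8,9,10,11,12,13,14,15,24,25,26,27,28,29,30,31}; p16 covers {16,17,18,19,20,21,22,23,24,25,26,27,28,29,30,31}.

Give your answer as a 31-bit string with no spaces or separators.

1010000010111010110101111010101

Place data at non-parity positions: p1 p2 1 p4 0 0 0 p8 1 0 1 1 1 0 1 p16 1 1 0 1 0 1 1 1 1 0 1 0 1 0 1
p1 (pos 1,3,5,7,9,11,13,15,17,19,21,23,25,27,29,31): XOR of data positions = 1⊕0⊕0⊕1⊕1⊕1⊕1⊕1⊕0⊕0⊕1⊕1⊕1⊕1⊕1 = 1
p2 (pos 2,3,6,7,10,11,14,15,18,19,22,23,26,27,30,31): XOR of data positions = 1⊕0⊕0⊕0⊕1⊕0⊕1⊕1⊕0⊕1⊕1⊕0⊕1⊕0⊕1 = 0
p4 (pos 4,5,6,7,12,13,14,15,20,21,22,23,28,29,30,31): XOR of data positions = 0⊕0⊕0⊕1⊕1⊕0⊕1⊕1⊕0⊕1⊕1⊕0⊕1⊕0⊕1 = 0
p8 (pos 8,9,10,11,12,13,14,15,24,25,26,27,28,29,30,31): XOR of data positions = 1⊕0⊕1⊕1⊕1⊕0⊕1⊕1⊕1⊕0⊕1⊕0⊕1⊕0⊕1 = 0
p16 (pos 16,17,18,19,20,21,22,23,24,25,26,27,28,29,30,31): XOR of data positions = 1⊕1⊕0⊕1⊕0⊕1⊕1⊕1⊕1⊕0⊕1⊕0⊕1⊕0⊕1 = 0
Codeword: 1010000010111010110101111010101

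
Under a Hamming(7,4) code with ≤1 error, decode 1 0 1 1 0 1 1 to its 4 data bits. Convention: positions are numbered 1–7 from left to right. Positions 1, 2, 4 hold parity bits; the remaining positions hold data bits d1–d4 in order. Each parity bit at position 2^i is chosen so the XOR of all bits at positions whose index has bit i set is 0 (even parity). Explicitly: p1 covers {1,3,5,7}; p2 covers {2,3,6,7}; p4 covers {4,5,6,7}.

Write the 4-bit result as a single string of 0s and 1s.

1010

s1 (pos 1,3,5,7): 1⊕1⊕0⊕1 = 1
s2 (pos 2,3,6,7): 0⊕1⊕1⊕1 = 1
s4 (pos 4,5,6,7): 1⊕0⊕1⊕1 = 1
Syndrome s4…s1 = 111 → error at position 7.
Flip position 7: 1011011 → 1011010
Read data bits from positions 3,5,6,7: 1010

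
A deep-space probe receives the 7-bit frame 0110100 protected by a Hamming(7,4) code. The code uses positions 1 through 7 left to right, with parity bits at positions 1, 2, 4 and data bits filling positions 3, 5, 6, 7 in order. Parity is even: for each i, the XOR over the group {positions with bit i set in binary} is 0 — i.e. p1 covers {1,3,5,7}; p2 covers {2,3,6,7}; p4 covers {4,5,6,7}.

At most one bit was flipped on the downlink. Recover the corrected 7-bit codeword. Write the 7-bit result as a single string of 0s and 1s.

s1 (pos 1,3,5,7): 0⊕1⊕1⊕0 = 0
s2 (pos 2,3,6,7): 1⊕1⊕0⊕0 = 0
s4 (pos 4,5,6,7): 0⊕1⊕0⊕0 = 1
Syndrome s4…s1 = 100 → error at position 4.
Flip position 4: 0110100 → 0111100

0111100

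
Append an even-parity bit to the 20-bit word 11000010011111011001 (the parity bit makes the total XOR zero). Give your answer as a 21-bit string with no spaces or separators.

110000100111110110011

XOR of the 20 data bits: 1⊕1⊕0⊕0⊕0⊕0⊕1⊕0⊕0⊕1⊕1⊕1⊕1⊕1⊕0⊕1⊕1⊕0⊕0⊕1 = 1
Parity bit = 1 (so all 21 bits XOR to 0).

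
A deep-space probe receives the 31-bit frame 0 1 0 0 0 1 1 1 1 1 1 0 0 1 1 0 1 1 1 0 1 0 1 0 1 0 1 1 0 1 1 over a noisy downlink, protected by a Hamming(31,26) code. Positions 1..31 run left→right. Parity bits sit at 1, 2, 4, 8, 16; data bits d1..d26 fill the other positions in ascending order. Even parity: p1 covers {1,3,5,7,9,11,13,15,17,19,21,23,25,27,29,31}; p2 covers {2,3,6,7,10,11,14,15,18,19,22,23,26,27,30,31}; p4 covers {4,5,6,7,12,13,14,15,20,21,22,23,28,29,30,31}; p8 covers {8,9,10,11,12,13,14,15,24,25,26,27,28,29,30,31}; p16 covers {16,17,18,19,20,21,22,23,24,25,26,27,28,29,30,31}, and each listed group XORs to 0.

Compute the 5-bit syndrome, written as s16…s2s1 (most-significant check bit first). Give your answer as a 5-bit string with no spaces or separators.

01111

s1 (pos 1,3,5,7,9,11,13,15,17,19,21,23,25,27,29,31): 0⊕0⊕0⊕1⊕1⊕1⊕0⊕1⊕1⊕1⊕1⊕1⊕1⊕1⊕0⊕1 = 1
s2 (pos 2,3,6,7,10,11,14,15,18,19,22,23,26,27,30,31): 1⊕0⊕1⊕1⊕1⊕1⊕1⊕1⊕1⊕1⊕0⊕1⊕0⊕1⊕1⊕1 = 1
s4 (pos 4,5,6,7,12,13,14,15,20,21,22,23,28,29,30,31): 0⊕0⊕1⊕1⊕0⊕0⊕1⊕1⊕0⊕1⊕0⊕1⊕1⊕0⊕1⊕1 = 1
s8 (pos 8,9,10,11,12,13,14,15,24,25,26,27,28,29,30,31): 1⊕1⊕1⊕1⊕0⊕0⊕1⊕1⊕0⊕1⊕0⊕1⊕1⊕0⊕1⊕1 = 1
s16 (pos 16,17,18,19,20,21,22,23,24,25,26,27,28,29,30,31): 0⊕1⊕1⊕1⊕0⊕1⊕0⊕1⊕0⊕1⊕0⊕1⊕1⊕0⊕1⊕1 = 0
Syndrome s16…s1 = 01111 → error at position 15.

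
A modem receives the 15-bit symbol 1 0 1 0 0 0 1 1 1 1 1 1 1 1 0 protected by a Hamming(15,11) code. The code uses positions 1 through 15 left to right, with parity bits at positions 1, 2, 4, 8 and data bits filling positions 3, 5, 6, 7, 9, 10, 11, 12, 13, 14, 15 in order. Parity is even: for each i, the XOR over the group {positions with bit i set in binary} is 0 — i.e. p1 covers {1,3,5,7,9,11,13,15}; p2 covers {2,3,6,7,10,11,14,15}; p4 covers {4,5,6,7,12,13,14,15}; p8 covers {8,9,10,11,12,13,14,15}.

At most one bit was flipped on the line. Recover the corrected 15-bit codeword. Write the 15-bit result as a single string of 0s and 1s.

101000111011110

s1 (pos 1,3,5,7,9,11,13,15): 1⊕1⊕0⊕1⊕1⊕1⊕1⊕0 = 0
s2 (pos 2,3,6,7,10,11,14,15): 0⊕1⊕0⊕1⊕1⊕1⊕1⊕0 = 1
s4 (pos 4,5,6,7,12,13,14,15): 0⊕0⊕0⊕1⊕1⊕1⊕1⊕0 = 0
s8 (pos 8,9,10,11,12,13,14,15): 1⊕1⊕1⊕1⊕1⊕1⊕1⊕0 = 1
Syndrome s8…s1 = 1010 → error at position 10.
Flip position 10: 101000111111110 → 101000111011110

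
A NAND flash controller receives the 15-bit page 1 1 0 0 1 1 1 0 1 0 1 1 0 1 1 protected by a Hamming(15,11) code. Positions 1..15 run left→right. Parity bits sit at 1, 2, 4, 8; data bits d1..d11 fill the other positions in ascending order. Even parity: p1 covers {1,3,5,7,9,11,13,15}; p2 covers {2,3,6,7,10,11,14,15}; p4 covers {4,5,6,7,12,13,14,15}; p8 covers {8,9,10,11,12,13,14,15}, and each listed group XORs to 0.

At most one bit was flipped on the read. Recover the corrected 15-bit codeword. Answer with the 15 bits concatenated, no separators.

110011111011011

s1 (pos 1,3,5,7,9,11,13,15): 1⊕0⊕1⊕1⊕1⊕1⊕0⊕1 = 0
s2 (pos 2,3,6,7,10,11,14,15): 1⊕0⊕1⊕1⊕0⊕1⊕1⊕1 = 0
s4 (pos 4,5,6,7,12,13,14,15): 0⊕1⊕1⊕1⊕1⊕0⊕1⊕1 = 0
s8 (pos 8,9,10,11,12,13,14,15): 0⊕1⊕0⊕1⊕1⊕0⊕1⊕1 = 1
Syndrome s8…s1 = 1000 → error at position 8.
Flip position 8: 110011101011011 → 110011111011011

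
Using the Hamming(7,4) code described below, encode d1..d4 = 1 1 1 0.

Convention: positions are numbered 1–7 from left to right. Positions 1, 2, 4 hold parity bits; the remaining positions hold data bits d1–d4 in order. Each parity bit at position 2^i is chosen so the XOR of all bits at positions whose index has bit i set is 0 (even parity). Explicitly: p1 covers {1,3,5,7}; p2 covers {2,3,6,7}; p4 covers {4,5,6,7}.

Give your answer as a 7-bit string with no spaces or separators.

0010110

Place data at non-parity positions: p1 p2 1 p4 1 1 0
p1 (pos 1,3,5,7): XOR of data positions = 1⊕1⊕0 = 0
p2 (pos 2,3,6,7): XOR of data positions = 1⊕1⊕0 = 0
p4 (pos 4,5,6,7): XOR of data positions = 1⊕1⊕0 = 0
Codeword: 0010110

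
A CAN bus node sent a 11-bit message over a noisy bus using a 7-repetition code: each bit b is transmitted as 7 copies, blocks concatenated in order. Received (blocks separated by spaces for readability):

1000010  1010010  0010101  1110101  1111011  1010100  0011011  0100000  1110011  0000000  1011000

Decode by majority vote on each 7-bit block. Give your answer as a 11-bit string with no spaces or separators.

00011010100

Block 1 (1000010): 2 ones → 0
Block 2 (1010010): 3 ones → 0
Block 3 (0010101): 3 ones → 0
Block 4 (1110101): 5 ones → 1
Block 5 (1111011): 6 ones → 1
Block 6 (1010100): 3 ones → 0
Block 7 (0011011): 4 ones → 1
Block 8 (0100000): 1 one → 0
Block 9 (1110011): 5 ones → 1
Block 10 (0000000): 0 ones → 0
Block 11 (1011000): 3 ones → 0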